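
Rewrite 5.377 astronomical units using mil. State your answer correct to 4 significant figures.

3.167e+16 mil

1 au = 5.88968e+15 mil.
So 5.377 × 5.88968e+15 ≈ 3.167e+16 mil.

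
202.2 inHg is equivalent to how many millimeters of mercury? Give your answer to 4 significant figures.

5136 millimeters of mercury

1 inch of mercury = 25.4000 mmHg.
So 202.2 × 25.4000 ≈ 5136 mmHg.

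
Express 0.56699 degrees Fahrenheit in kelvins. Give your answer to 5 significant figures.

255.69 K

K = (°F + 459.67) × 5/9.
Applying the formula gives 255.69 K.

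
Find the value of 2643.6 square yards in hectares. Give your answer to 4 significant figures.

0.2210 ha

1 yd² = 8.36127 × 10^-5 hectares.
So 2643.6 × 8.36127 × 10^-5 ≈ 0.2210 ha.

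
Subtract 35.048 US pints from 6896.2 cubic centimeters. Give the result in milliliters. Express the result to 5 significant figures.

6896.2 cm³ = 6896.20 mL and 35.048 US pt = 16583.9 mL.
6896.20 − 16583.9 ≈ -9687.7 mL.

-9687.7 mL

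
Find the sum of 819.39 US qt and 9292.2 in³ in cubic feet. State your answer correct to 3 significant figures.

32.8 cubic feet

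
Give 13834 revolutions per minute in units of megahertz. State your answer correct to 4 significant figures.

1 rpm = 1.66667e-8 MHz.
Then 13834 × 1.66667e-8 ≈ 0.0002306 MHz.

0.0002306 MHz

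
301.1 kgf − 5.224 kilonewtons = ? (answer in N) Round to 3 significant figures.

-2270 N

301.1 kgf = 2952.78 N and 5.224 kN = 5224.00 N.
2952.78 − 5224.00 ≈ -2270 N.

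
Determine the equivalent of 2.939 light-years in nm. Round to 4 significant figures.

2.781 × 10^25 nanometers

1 light-year = 9.46073 × 10^24 nm.
So 2.939 × 9.46073 × 10^24 ≈ 2.781 × 10^25 nm.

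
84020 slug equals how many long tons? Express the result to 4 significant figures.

1 slug = 0.0143634 long ton.
So 84020 × 0.0143634 ≈ 1207 long ton.

1207 long ton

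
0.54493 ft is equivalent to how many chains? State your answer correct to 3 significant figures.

1 foot = 0.0151515 chains.
So 0.54493 × 0.0151515 ≈ 0.00826 chain.

0.00826 chains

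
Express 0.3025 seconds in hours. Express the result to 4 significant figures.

1 s = 0.000277778 hours.
Then 0.3025 × 0.000277778 ≈ 8.403 × 10^-5 h.

8.403 × 10^-5 h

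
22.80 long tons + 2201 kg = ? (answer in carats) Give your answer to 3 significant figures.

1.27 × 10^8 carats

22.80 long ton = 1.15829 × 10^8 ct and 2201 kg = 1.10050 × 10^7 ct.
1.15829 × 10^8 + 1.10050 × 10^7 ≈ 1.27 × 10^8 ct.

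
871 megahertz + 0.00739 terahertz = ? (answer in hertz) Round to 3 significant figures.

8.26 × 10^9 hertz

871 MHz = 8.71000 × 10^8 Hz and 0.00739 THz = 7.39000 × 10^9 Hz.
8.71000 × 10^8 + 7.39000 × 10^9 ≈ 8.26 × 10^9 Hz.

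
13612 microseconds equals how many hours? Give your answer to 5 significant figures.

1 microsecond = 2.77778 × 10^-10 h.
13612 × 2.77778 × 10^-10 ≈ 3.7811 × 10^-6 h.

3.7811 × 10^-6 hours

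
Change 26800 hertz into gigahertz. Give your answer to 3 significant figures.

2.68e-5 gigahertz

1 Hz = 1.00000e-9 gigahertz.
So 26800 × 1.00000e-9 ≈ 2.68e-5 GHz.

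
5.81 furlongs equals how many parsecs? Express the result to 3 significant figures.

1 furlong = 6.51941 × 10^-15 parsecs.
Thus 5.81 × 6.51941 × 10^-15 ≈ 3.79 × 10^-14 pc.

3.79 × 10^-14 parsecs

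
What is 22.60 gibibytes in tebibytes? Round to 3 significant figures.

1 gibibyte = 0.0009765625 tebibytes.
So 22.60 × 0.0009765625 ≈ 0.0221 TiB.

0.0221 TiB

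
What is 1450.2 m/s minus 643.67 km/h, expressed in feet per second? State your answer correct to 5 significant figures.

4171.3 feet per second

1450.2 m/s = 4757.87 ft/s and 643.67 km/h = 586.605 ft/s.
4757.87 − 586.605 ≈ 4171.3 ft/s.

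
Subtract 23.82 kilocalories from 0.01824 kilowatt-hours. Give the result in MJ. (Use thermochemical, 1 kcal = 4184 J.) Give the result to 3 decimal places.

-0.034 MJ

0.01824 kWh = 0.0656640 MJ and 23.82 kcal = 0.0996629 MJ.
0.0656640 − 0.0996629 ≈ -0.034 MJ.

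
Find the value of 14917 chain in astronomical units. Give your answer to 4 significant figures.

2.006e-6 au

1 chain = 1.34473e-10 au.
Thus 14917 × 1.34473e-10 ≈ 2.006e-6 au.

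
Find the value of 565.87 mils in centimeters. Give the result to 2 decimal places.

1 mil = 0.00254000 cm.
Then 565.87 × 0.00254000 ≈ 1.44 cm.

1.44 cm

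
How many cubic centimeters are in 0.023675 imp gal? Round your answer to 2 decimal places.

107.63 cubic centimeters

1 imperial gallon = 4546.09 cubic centimeters.
0.023675 × 4546.09 ≈ 107.63 cm³.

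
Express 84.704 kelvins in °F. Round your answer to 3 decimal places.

K = (°F + 459.67) × 5/9.
Applying the formula gives -307.203 °F.

-307.203 °F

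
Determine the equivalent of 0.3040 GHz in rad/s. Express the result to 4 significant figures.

1 GHz = 6.28319 × 10^9 rad/s.
0.3040 × 6.28319 × 10^9 ≈ 1.910 × 10^9 rad/s.

1.910 × 10^9 radians per second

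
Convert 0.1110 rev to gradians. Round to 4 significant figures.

44.40 gradians

1 rev = 400.000 grad.
Thus 0.1110 × 400.000 ≈ 44.40 grad.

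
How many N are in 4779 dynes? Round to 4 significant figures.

0.04779 newtons

1 dyne = 1.00000e-5 N.
Thus 4779 × 1.00000e-5 ≈ 0.04779 N.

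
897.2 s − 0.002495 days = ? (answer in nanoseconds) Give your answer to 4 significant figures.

6.816 × 10^11 ns

897.2 s = 8.97200 × 10^11 ns and 0.002495 d = 2.15568 × 10^11 ns.
8.97200 × 10^11 − 2.15568 × 10^11 ≈ 6.816 × 10^11 ns.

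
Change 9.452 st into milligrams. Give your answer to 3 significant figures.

6.00e+7 milligrams

1 st = 6.35029e+6 mg.
9.452 × 6.35029e+6 ≈ 6.00e+7 mg.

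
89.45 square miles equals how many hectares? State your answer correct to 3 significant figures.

1 mi² = 258.999 hectares.
Thus 89.45 × 258.999 ≈ 23200 ha.

23200 hectares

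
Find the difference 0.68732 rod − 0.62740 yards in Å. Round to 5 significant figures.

2.8830 × 10^10 Å

0.68732 rod = 3.45667 × 10^10 Å and 0.62740 yd = 5.73695 × 10^9 Å.
3.45667 × 10^10 − 5.73695 × 10^9 ≈ 2.8830 × 10^10 Å.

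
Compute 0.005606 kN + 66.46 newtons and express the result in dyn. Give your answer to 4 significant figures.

7.207e+6 dyn

0.005606 kN = 560600 dyn and 66.46 N = 6.64600e+6 dyn.
560600 + 6.64600e+6 ≈ 7.207e+6 dyn.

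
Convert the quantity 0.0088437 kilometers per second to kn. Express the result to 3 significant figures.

1 kilometer per second = 1943.84 kn.
Then 0.0088437 × 1943.84 ≈ 17.2 kn.

17.2 knots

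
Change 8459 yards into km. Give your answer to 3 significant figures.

7.73 kilometers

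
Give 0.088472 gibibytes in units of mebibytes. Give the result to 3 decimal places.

90.595 MiB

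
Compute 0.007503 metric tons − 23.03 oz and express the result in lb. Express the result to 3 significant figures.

15.1 lb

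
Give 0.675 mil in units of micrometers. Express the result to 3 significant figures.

17.1 μm

1 mil = 25.4000 μm.
Then 0.675 × 25.4000 ≈ 17.1 μm.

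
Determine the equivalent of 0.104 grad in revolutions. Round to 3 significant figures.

0.000260 rev

1 gradian = 0.00250000 rev.
So 0.104 × 0.00250000 ≈ 0.000260 rev.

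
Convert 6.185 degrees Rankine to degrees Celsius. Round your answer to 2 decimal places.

°R = (°C + 273.15) × 9/5.
Applying the formula gives -269.71 °C.

-269.71 °C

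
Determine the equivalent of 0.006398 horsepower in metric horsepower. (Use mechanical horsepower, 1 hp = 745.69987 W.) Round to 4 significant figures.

1 hp = 1.01387 PS.
Thus 0.006398 × 1.01387 ≈ 0.006487 PS.

0.006487 PS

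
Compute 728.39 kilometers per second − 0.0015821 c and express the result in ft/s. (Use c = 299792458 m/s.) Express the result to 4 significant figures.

728.39 km/s = 2.38973 × 10^6 ft/s and 0.0015821 c = 1.55611 × 10^6 ft/s.
2.38973 × 10^6 − 1.55611 × 10^6 ≈ 833600 ft/s.

833600 feet per second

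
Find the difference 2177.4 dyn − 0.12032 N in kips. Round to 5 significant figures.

-2.2154e-5 kips

2177.4 dyn = 4.89499e-6 kip and 0.12032 N = 2.70490e-5 kip.
4.89499e-6 − 2.70490e-5 ≈ -2.2154e-5 kip.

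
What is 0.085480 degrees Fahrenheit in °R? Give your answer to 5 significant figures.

459.76 degrees Rankine

°R = °F + 459.67.
Applying the formula gives 459.76 °R.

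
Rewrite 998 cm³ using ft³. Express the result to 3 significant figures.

0.0352 ft³

1 cubic centimeter = 3.53147 × 10^-5 cubic feet.
998 × 3.53147 × 10^-5 ≈ 0.0352 ft³.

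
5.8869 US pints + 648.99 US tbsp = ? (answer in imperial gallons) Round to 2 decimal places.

2.72 imp gal

5.8869 US pt = 0.612734 imp gal and 648.99 US tbsp = 2.11093 imp gal.
0.612734 + 2.11093 ≈ 2.72 imp gal.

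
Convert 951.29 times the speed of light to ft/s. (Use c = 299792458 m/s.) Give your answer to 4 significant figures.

1 speed of light = 9.83571e+8 ft/s.
Thus 951.29 × 9.83571e+8 ≈ 9.357e+11 ft/s.

9.357e+11 feet per second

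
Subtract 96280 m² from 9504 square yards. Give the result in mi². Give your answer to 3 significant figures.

-0.0341 square miles

9504 yd² = 0.00306818 mi² and 96280 m² = 0.0371739 mi².
0.00306818 − 0.0371739 ≈ -0.0341 mi².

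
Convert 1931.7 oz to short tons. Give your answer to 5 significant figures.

1 oz = 3.12500 × 10^-5 short ton.
So 1931.7 × 3.12500 × 10^-5 ≈ 0.060366 short ton.

0.060366 short ton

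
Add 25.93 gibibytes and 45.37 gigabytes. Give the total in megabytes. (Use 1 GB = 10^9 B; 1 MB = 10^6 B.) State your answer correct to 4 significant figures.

25.93 GiB = 27842.1 MB and 45.37 GB = 45370.0 MB.
27842.1 + 45370.0 ≈ 73210 MB.

73210 MB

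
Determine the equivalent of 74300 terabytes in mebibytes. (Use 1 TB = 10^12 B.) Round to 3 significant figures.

7.09 × 10^10 mebibytes

1 TB = 953674 mebibytes.
So 74300 × 953674 ≈ 7.09 × 10^10 MiB.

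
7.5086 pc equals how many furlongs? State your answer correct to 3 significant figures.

1 pc = 1.53388e+14 furlong.
Then 7.5086 × 1.53388e+14 ≈ 1.15e+15 furlong.

1.15e+15 furlong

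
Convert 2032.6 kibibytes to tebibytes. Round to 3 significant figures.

1 kibibyte = 9.31323e-10 tebibytes.
So 2032.6 × 9.31323e-10 ≈ 1.89e-6 TiB.

1.89e-6 tebibytes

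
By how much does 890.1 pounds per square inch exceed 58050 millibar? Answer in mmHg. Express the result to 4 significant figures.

2490 millimeters of mercury

890.1 psi = 46031.5 mmHg and 58050 mbar = 43541.1 mmHg.
46031.5 − 43541.1 ≈ 2490 mmHg.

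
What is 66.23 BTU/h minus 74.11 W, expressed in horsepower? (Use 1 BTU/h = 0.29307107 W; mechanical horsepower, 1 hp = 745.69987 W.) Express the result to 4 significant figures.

-0.07335 horsepower

66.23 BTU/h = 0.0260294 hp and 74.11 W = 0.0993831 hp.
0.0260294 − 0.0993831 ≈ -0.07335 hp.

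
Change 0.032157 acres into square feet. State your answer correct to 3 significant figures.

1 acre = 43560.0 ft².
Then 0.032157 × 43560.0 ≈ 1400 ft².

1400 ft²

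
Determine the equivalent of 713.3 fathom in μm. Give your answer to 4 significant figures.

1 fathom = 1.82880 × 10^6 μm.
Then 713.3 × 1.82880 × 10^6 ≈ 1.304 × 10^9 μm.

1.304 × 10^9 μm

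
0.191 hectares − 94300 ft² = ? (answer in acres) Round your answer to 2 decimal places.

-1.69 acres

0.191 ha = 0.471971 acre and 94300 ft² = 2.16483 acre.
0.471971 − 2.16483 ≈ -1.69 acre.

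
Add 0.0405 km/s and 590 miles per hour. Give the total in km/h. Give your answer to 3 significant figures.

1100 kilometers per hour

0.0405 km/s = 145.800 km/h and 590 mph = 949.513 km/h.
145.800 + 949.513 ≈ 1100 km/h.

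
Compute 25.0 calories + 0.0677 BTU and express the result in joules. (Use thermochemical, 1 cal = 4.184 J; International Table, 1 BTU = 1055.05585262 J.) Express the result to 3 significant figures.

176 joules

25.0 cal = 104.600 J and 0.0677 BTU = 71.4273 J.
104.600 + 71.4273 ≈ 176 J.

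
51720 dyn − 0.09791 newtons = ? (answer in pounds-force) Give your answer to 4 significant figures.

51720 dyn = 0.116271 lbf and 0.09791 N = 0.0220110 lbf.
0.116271 − 0.0220110 ≈ 0.09426 lbf.

0.09426 lbf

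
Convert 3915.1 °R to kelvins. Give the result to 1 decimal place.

°R = K × 9/5.
Applying the formula gives 2175.1 K.

2175.1 kelvins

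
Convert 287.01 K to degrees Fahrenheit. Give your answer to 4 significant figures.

56.95 °F

K = (°F + 459.67) × 5/9.
Applying the formula gives 56.95 °F.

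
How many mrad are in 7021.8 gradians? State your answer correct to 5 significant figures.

110300 milliradians

1 grad = 15.7080 mrad.
Thus 7021.8 × 15.7080 ≈ 110300 mrad.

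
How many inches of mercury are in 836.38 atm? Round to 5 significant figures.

25026 inches of mercury

1 atm = 29.9213 inHg.
So 836.38 × 29.9213 ≈ 25026 inHg.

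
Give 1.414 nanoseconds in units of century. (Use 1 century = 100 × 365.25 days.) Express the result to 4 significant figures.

4.481 × 10^-19 centuries

1 ns = 3.16881 × 10^-19 century.
Thus 1.414 × 3.16881 × 10^-19 ≈ 4.481 × 10^-19 century.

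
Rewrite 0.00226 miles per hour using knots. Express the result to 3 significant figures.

0.00196 knots

1 mile per hour = 0.868976 kn.
So 0.00226 × 0.868976 ≈ 0.00196 kn.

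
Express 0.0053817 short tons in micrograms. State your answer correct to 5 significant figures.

4.8822 × 10^9 μg

1 short ton = 9.07185 × 10^11 μg.
So 0.0053817 × 9.07185 × 10^11 ≈ 4.8822 × 10^9 μg.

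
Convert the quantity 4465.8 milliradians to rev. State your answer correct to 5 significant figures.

1 mrad = 0.000159155 rev.
Thus 4465.8 × 0.000159155 ≈ 0.71075 rev.

0.71075 revolutions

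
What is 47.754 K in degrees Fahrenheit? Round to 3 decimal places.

K = (°F + 459.67) × 5/9.
Applying the formula gives -373.713 °F.

-373.713 °F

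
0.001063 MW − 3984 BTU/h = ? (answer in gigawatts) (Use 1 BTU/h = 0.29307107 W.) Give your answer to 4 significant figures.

-1.046e-7 gigawatts

0.001063 MW = 1.06300e-6 GW and 3984 BTU/h = 1.16760e-6 GW.
1.06300e-6 − 1.16760e-6 ≈ -1.046e-7 GW.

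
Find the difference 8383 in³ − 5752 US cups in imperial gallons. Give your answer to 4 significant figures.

-269.1 imp gal

8383 in³ = 30.2178 imp gal and 5752 US cup = 299.346 imp gal.
30.2178 − 299.346 ≈ -269.1 imp gal.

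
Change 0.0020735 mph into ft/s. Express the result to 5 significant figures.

0.0030411 feet per second

1 mile per hour = 1.46667 feet per second.
Thus 0.0020735 × 1.46667 ≈ 0.0030411 ft/s.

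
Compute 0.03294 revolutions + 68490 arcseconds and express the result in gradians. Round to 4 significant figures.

34.31 grad

0.03294 rev = 13.1760 grad and 68490 arcsec = 21.1389 grad.
13.1760 + 21.1389 ≈ 34.31 grad.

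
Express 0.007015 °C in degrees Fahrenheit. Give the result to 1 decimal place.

32.0 °F

°F = °C × 9/5 + 32.
Applying the formula gives 32.0 °F.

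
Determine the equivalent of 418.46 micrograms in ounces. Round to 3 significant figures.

1.48e-5 oz

1 μg = 3.52740e-8 oz.
So 418.46 × 3.52740e-8 ≈ 1.48e-5 oz.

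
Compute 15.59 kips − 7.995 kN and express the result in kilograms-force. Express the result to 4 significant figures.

15.59 kip = 7071.51 kgf and 7.995 kN = 815.263 kgf.
7071.51 − 815.263 ≈ 6256 kgf.

6256 kilograms-force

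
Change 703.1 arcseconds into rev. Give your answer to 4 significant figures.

1 arcsecond = 7.71605e-7 rev.
703.1 × 7.71605e-7 ≈ 0.0005425 rev.

0.0005425 revolutions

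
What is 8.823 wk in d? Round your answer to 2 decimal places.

61.76 d

1 week = 7.00000 days.
Then 8.823 × 7.00000 ≈ 61.76 d.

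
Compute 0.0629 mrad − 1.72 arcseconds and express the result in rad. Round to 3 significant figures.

0.0629 mrad = 6.29000 × 10^-5 rad and 1.72 arcsec = 8.33880 × 10^-6 rad.
6.29000 × 10^-5 − 8.33880 × 10^-6 ≈ 5.46 × 10^-5 rad.

5.46 × 10^-5 radians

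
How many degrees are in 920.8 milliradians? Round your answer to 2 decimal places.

52.76 degrees

1 milliradian = 0.0572958 degrees.
920.8 × 0.0572958 ≈ 52.76 °.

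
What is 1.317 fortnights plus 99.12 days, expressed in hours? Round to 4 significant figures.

2821 hours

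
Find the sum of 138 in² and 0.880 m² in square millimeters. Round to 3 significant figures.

138 in² = 89032.1 mm² and 0.880 m² = 880000 mm².
89032.1 + 880000 ≈ 969000 mm².

969000 square millimeters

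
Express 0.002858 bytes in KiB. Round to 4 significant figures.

1 B = 0.0009765625 kibibytes.
So 0.002858 × 0.0009765625 ≈ 2.791e-6 KiB.

2.791e-6 KiB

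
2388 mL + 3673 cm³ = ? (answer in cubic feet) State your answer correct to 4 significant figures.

2388 mL = 0.0843314 ft³ and 3673 cm³ = 0.129711 ft³.
0.0843314 + 0.129711 ≈ 0.2140 ft³.

0.2140 cubic feet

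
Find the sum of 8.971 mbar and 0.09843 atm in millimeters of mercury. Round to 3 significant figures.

8.971 mbar = 6.72880 mmHg and 0.09843 atm = 74.8068 mmHg.
6.72880 + 74.8068 ≈ 81.5 mmHg.

81.5 mmHg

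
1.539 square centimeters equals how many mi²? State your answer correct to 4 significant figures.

1 square centimeter = 3.86102 × 10^-11 mi².
Thus 1.539 × 3.86102 × 10^-11 ≈ 5.942 × 10^-11 mi².

5.942 × 10^-11 mi²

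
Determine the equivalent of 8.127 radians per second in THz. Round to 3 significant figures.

1.29e-12 THz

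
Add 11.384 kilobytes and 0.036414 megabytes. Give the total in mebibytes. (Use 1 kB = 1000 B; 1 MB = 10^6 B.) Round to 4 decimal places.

0.0456 MiB

11.384 kB = 0.0108566 MiB and 0.036414 MB = 0.0347271 MiB.
0.0108566 + 0.0347271 ≈ 0.0456 MiB.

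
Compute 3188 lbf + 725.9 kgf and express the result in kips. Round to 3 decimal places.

4.788 kips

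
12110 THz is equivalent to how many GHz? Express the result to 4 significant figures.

1.211 × 10^7 GHz

1 THz = 1000.00 GHz.
12110 × 1000.00 ≈ 1.211 × 10^7 GHz.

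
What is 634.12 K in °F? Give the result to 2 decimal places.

681.75 °F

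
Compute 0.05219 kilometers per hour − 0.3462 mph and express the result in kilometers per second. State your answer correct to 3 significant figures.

-0.000140 kilometers per second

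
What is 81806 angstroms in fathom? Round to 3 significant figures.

4.47e-6 fathoms

1 Å = 5.46807e-11 fathoms.
Then 81806 × 5.46807e-11 ≈ 4.47e-6 fathom.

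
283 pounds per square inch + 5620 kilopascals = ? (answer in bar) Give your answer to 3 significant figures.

75.7 bar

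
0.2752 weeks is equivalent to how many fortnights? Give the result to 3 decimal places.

0.138 fortnights

1 week = 0.500000 fortnight.
0.2752 × 0.500000 ≈ 0.138 fortnight.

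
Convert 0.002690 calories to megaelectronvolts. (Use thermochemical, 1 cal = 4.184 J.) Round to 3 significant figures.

1 calorie = 2.61145 × 10^13 MeV.
So 0.002690 × 2.61145 × 10^13 ≈ 7.02 × 10^10 MeV.

7.02 × 10^10 megaelectronvolts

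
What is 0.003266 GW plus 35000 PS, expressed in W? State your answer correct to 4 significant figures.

2.901e+7 watts

0.003266 GW = 3.26600e+6 W and 35000 PS = 2.57425e+7 W.
3.26600e+6 + 2.57425e+7 ≈ 2.901e+7 W.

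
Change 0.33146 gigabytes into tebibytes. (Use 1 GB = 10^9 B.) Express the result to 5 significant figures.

0.00030146 TiB

1 gigabyte = 0.000909495 TiB.
Then 0.33146 × 0.000909495 ≈ 0.00030146 TiB.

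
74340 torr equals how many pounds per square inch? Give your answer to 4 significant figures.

1437 pounds per square inch

1 torr = 0.0193368 psi.
Then 74340 × 0.0193368 ≈ 1437 psi.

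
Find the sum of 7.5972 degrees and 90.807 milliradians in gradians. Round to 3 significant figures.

7.5972 ° = 8.44133 grad and 90.807 mrad = 5.78095 grad.
8.44133 + 5.78095 ≈ 14.2 grad.

14.2 grad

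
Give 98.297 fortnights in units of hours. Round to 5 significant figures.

33028 h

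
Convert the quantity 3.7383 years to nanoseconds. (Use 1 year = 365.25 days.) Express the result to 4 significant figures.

1.180e+17 ns

1 year = 3.15576e+16 ns.
Thus 3.7383 × 3.15576e+16 ≈ 1.180e+17 ns.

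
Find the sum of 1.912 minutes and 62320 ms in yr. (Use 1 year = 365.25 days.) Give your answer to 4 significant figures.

1.912 min = 3.63526e-6 yr and 62320 ms = 1.97480e-6 yr.
3.63526e-6 + 1.97480e-6 ≈ 5.610e-6 yr.

5.610e-6 yr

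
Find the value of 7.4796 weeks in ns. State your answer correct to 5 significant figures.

4.5237 × 10^15 ns

1 week = 6.04800 × 10^14 ns.
Thus 7.4796 × 6.04800 × 10^14 ≈ 4.5237 × 10^15 ns.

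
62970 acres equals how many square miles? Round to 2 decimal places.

1 acre = 0.00156250 mi².
62970 × 0.00156250 ≈ 98.39 mi².

98.39 mi²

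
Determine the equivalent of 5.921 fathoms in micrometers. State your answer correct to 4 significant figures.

1.083 × 10^7 micrometers

1 fathom = 1.82880 × 10^6 micrometers.
5.921 × 1.82880 × 10^6 ≈ 1.083 × 10^7 μm.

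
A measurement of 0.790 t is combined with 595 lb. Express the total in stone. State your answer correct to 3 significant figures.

167 st

0.790 t = 124.404 st and 595 lb = 42.5000 st.
124.404 + 42.5000 ≈ 167 st.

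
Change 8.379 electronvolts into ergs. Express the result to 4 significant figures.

1.342e-11 erg

1 electronvolt = 1.60218e-12 erg.
Thus 8.379 × 1.60218e-12 ≈ 1.342e-11 erg.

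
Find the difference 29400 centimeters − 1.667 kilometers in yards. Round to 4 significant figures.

-1502 yards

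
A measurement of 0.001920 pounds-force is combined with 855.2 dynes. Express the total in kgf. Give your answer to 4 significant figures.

0.001743 kilograms-force

0.001920 lbf = 0.000870897 kgf and 855.2 dyn = 0.000872061 kgf.
0.000870897 + 0.000872061 ≈ 0.001743 kgf.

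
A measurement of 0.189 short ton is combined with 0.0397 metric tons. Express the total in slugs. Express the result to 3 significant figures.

14.5 slugs

0.189 short ton = 11.7486 slug and 0.0397 t = 2.72031 slug.
11.7486 + 2.72031 ≈ 14.5 slug.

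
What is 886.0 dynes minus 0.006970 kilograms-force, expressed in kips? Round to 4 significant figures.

886.0 dyn = 1.99181e-6 kip and 0.006970 kgf = 1.53662e-5 kip.
1.99181e-6 − 1.53662e-5 ≈ -1.337e-5 kip.

-1.337e-5 kip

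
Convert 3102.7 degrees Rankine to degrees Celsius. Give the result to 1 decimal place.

°R = (°C + 273.15) × 9/5.
Applying the formula gives 1450.6 °C.

1450.6 °C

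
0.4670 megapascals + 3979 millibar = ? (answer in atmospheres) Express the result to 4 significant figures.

8.536 atmospheres

0.4670 MPa = 4.60893 atm and 3979 mbar = 3.92697 atm.
4.60893 + 3.92697 ≈ 8.536 atm.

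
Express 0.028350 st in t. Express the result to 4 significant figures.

1 stone = 0.00635029 t.
0.028350 × 0.00635029 ≈ 0.0001800 t.

0.0001800 t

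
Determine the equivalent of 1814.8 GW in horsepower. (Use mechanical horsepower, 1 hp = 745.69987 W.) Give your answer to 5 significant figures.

2.4337 × 10^9 horsepower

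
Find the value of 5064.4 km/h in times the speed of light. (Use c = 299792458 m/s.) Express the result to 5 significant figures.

4.6925e-6 c

1 kilometer per hour = 9.26567e-10 c.
5064.4 × 9.26567e-10 ≈ 4.6925e-6 c.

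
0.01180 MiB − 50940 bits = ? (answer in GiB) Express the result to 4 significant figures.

5.593e-6 GiB

0.01180 MiB = 1.15234e-5 GiB and 50940 bit = 5.93020e-6 GiB.
1.15234e-5 − 5.93020e-6 ≈ 5.593e-6 GiB.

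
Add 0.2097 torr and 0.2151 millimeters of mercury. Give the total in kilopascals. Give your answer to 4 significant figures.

0.05664 kPa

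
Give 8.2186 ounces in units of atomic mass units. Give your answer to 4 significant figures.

1.403 × 10^26 u

1 ounce = 1.70725 × 10^25 atomic mass units.
So 8.2186 × 1.70725 × 10^25 ≈ 1.403 × 10^26 u.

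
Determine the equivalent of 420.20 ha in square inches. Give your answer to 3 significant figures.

6.51 × 10^9 in²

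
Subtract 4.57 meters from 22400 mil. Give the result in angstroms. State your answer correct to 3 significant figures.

22400 mil = 5.68960 × 10^9 Å and 4.57 m = 4.57000 × 10^10 Å.
5.68960 × 10^9 − 4.57000 × 10^10 ≈ -4.00 × 10^10 Å.

-4.00 × 10^10 angstroms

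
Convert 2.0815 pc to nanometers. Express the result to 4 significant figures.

6.423 × 10^25 nm

1 pc = 3.08568 × 10^25 nm.
2.0815 × 3.08568 × 10^25 ≈ 6.423 × 10^25 nm.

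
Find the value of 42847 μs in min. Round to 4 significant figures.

0.0007141 minutes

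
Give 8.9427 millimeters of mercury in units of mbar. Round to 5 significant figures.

11.923 millibar

1 mmHg = 1.33322 mbar.
Thus 8.9427 × 1.33322 ≈ 11.923 mbar.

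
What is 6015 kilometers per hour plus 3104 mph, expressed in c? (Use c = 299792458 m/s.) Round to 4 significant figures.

6015 km/h = 5.57330e-6 c and 3104 mph = 4.62858e-6 c.
5.57330e-6 + 4.62858e-6 ≈ 1.020e-5 c.

1.020e-5 times the speed of light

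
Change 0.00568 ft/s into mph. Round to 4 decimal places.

1 foot per second = 0.681818 miles per hour.
Then 0.00568 × 0.681818 ≈ 0.0039 mph.

0.0039 mph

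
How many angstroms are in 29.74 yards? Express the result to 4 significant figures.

2.719 × 10^11 Å

1 yard = 9.14400 × 10^9 angstroms.
So 29.74 × 9.14400 × 10^9 ≈ 2.719 × 10^11 Å.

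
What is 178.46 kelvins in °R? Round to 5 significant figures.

321.23 degrees Rankine

°R = K × 9/5.
Applying the formula gives 321.23 °R.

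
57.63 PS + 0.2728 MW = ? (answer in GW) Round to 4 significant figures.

0.0003152 GW

57.63 PS = 4.23868e-5 GW and 0.2728 MW = 0.000272800 GW.
4.23868e-5 + 0.000272800 ≈ 0.0003152 GW.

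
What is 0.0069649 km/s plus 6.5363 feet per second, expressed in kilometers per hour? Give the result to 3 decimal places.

32.246 kilometers per hour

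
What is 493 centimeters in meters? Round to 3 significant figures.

1 centimeter = 0.0100000 meters.
So 493 × 0.0100000 ≈ 4.93 m.

4.93 m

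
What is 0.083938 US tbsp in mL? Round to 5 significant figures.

1.2412 mL

1 US tablespoon = 14.7868 mL.
So 0.083938 × 14.7868 ≈ 1.2412 mL.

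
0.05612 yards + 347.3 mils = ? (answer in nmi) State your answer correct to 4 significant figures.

3.247e-5 nautical miles

0.05612 yd = 2.77085e-5 nmi and 347.3 mil = 4.76319e-6 nmi.
2.77085e-5 + 4.76319e-6 ≈ 3.247e-5 nmi.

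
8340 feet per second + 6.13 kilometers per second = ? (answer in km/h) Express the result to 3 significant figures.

8340 ft/s = 9151.32 km/h and 6.13 km/s = 22068.0 km/h.
9151.32 + 22068.0 ≈ 31200 km/h.

31200 km/h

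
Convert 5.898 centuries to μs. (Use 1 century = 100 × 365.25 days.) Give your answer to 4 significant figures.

1 century = 3.15576 × 10^15 microseconds.
5.898 × 3.15576 × 10^15 ≈ 1.861 × 10^16 μs.

1.861 × 10^16 microseconds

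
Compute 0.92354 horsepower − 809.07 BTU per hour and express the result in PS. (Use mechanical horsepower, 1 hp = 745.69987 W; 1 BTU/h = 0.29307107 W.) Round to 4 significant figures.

0.92354 hp = 0.936349 PS and 809.07 BTU/h = 0.322387 PS.
0.936349 − 0.322387 ≈ 0.6140 PS.

0.6140 metric horsepower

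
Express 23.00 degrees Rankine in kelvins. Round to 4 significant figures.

12.78 kelvins

°R = K × 9/5.
Applying the formula gives 12.78 K.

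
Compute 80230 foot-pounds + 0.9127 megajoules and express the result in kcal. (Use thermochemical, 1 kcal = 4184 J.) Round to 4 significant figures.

80230 ft·lbf = 25.9984 kcal and 0.9127 MJ = 218.141 kcal.
25.9984 + 218.141 ≈ 244.1 kcal.

244.1 kilocalories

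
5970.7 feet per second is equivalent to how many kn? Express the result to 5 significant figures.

3537.5 kn

1 ft/s = 0.592484 kn.
So 5970.7 × 0.592484 ≈ 3537.5 kn.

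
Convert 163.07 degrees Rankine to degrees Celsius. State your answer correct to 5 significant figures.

-182.56 °C

°R = (°C + 273.15) × 9/5.
Applying the formula gives -182.56 °C.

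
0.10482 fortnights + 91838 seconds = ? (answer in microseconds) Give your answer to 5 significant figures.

2.1863 × 10^11 microseconds

0.10482 fortnight = 1.26790 × 10^11 μs and 91838 s = 9.18380 × 10^10 μs.
1.26790 × 10^11 + 9.18380 × 10^10 ≈ 2.1863 × 10^11 μs.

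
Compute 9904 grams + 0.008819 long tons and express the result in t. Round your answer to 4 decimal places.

0.0189 metric tons

9904 g = 0.00990400 t and 0.008819 long ton = 0.00896052 t.
0.00990400 + 0.00896052 ≈ 0.0189 t.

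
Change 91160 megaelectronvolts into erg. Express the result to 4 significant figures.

0.1461 ergs

1 MeV = 1.60218e-6 erg.
Thus 91160 × 1.60218e-6 ≈ 0.1461 erg.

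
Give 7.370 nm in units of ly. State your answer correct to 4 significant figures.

1 nanometer = 1.05700e-25 ly.
Then 7.370 × 1.05700e-25 ≈ 7.790e-25 ly.

7.790e-25 ly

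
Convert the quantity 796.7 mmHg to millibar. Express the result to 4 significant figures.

1 millimeter of mercury = 1.33322 mbar.
Thus 796.7 × 1.33322 ≈ 1062 mbar.

1062 mbar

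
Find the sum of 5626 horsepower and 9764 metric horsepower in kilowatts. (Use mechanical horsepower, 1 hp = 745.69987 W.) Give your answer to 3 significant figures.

5626 hp = 4195.31 kW and 9764 PS = 7181.41 kW.
4195.31 + 7181.41 ≈ 11400 kW.

11400 kilowatts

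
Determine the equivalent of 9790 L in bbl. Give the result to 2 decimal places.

61.58 bbl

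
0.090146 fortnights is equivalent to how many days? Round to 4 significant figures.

1 fortnight = 14.0000 d.
So 0.090146 × 14.0000 ≈ 1.262 d.

1.262 d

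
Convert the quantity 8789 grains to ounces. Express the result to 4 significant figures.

20.09 oz

1 gr = 0.00228571 ounces.
So 8789 × 0.00228571 ≈ 20.09 oz.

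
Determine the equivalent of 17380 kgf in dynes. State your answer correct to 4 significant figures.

1 kilogram-force = 980665 dynes.
17380 × 980665 ≈ 1.704e+10 dyn.

1.704e+10 dyn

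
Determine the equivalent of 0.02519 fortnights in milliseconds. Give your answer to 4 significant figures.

1 fortnight = 1.20960 × 10^9 ms.
Thus 0.02519 × 1.20960 × 10^9 ≈ 3.047 × 10^7 ms.

3.047 × 10^7 ms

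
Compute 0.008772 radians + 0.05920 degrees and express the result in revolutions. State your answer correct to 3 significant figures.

0.00156 rev

0.008772 rad = 0.00139611 rev and 0.05920 ° = 0.000164444 rev.
0.00139611 + 0.000164444 ≈ 0.00156 rev.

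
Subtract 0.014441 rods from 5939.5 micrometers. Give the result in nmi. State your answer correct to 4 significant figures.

-3.601 × 10^-5 nmi

5939.5 μm = 3.20707 × 10^-6 nmi and 0.014441 rod = 3.92153 × 10^-5 nmi.
3.20707 × 10^-6 − 3.92153 × 10^-5 ≈ -3.601 × 10^-5 nmi.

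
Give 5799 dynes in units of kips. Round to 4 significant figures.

1 dyn = 2.24809e-9 kips.
Then 5799 × 2.24809e-9 ≈ 1.304e-5 kip.

1.304e-5 kips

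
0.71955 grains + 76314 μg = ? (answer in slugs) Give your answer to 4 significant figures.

0.71955 gr = 3.19490e-6 slug and 76314 μg = 5.22917e-6 slug.
3.19490e-6 + 5.22917e-6 ≈ 8.424e-6 slug.

8.424e-6 slugs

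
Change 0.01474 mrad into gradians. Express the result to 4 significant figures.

1 milliradian = 0.0636620 gradians.
Then 0.01474 × 0.0636620 ≈ 0.0009384 grad.

0.0009384 grad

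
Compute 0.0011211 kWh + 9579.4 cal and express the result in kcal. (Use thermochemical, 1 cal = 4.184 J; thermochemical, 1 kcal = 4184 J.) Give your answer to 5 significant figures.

10.544 kcal

0.0011211 kWh = 0.964618 kcal and 9579.4 cal = 9.57940 kcal.
0.964618 + 9.57940 ≈ 10.544 kcal.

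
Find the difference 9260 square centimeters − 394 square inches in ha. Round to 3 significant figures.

6.72 × 10^-5 hectares

9260 cm² = 9.26000 × 10^-5 ha and 394 in² = 2.54193 × 10^-5 ha.
9.26000 × 10^-5 − 2.54193 × 10^-5 ≈ 6.72 × 10^-5 ha.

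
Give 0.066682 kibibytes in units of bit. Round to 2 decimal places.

1 KiB = 8192.00 bit.
0.066682 × 8192.00 ≈ 546.26 bit.

546.26 bits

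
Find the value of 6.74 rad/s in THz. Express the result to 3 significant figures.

1.07e-12 THz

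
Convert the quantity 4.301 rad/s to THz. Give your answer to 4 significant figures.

6.845 × 10^-13 THz

1 rad/s = 1.59155 × 10^-13 terahertz.
So 4.301 × 1.59155 × 10^-13 ≈ 6.845 × 10^-13 THz.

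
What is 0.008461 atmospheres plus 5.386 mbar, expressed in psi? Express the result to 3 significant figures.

0.008461 atm = 0.124342 psi and 5.386 mbar = 0.0781173 psi.
0.124342 + 0.0781173 ≈ 0.202 psi.

0.202 pounds per square inch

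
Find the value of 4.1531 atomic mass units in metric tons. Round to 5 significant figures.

1 u = 1.66054e-30 metric tons.
Then 4.1531 × 1.66054e-30 ≈ 6.8964e-30 t.

6.8964e-30 metric tons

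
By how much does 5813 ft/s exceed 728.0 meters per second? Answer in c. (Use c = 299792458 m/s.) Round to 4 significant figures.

3.482 × 10^-6 c

5813 ft/s = 5.91010 × 10^-6 c and 728.0 m/s = 2.42835 × 10^-6 c.
5.91010 × 10^-6 − 2.42835 × 10^-6 ≈ 3.482 × 10^-6 c.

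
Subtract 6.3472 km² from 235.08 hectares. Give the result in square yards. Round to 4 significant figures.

235.08 ha = 2.81153e+6 yd² and 6.3472 km² = 7.59119e+6 yd².
2.81153e+6 − 7.59119e+6 ≈ -4.780e+6 yd².

-4.780e+6 yd²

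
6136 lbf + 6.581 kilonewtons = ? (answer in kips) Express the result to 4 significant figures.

7.615 kip

6136 lbf = 6.13600 kip and 6.581 kN = 1.47947 kip.
6.13600 + 1.47947 ≈ 7.615 kip.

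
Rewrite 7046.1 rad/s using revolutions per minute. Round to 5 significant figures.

1 radian per second = 9.54930 rpm.
Thus 7046.1 × 9.54930 ≈ 67285 rpm.

67285 revolutions per minute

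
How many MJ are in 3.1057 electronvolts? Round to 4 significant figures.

1 electronvolt = 1.60218e-25 MJ.
So 3.1057 × 1.60218e-25 ≈ 4.976e-25 MJ.

4.976e-25 megajoules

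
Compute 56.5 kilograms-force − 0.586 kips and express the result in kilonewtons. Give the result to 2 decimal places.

-2.05 kN

56.5 kgf = 0.554076 kN and 0.586 kip = 2.60666 kN.
0.554076 − 2.60666 ≈ -2.05 kN.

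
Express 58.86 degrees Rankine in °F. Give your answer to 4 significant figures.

-400.8 degrees Fahrenheit

°R = °F + 459.67.
Applying the formula gives -400.8 °F.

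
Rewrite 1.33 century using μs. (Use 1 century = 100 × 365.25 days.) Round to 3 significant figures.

1 century = 3.15576e+15 μs.
Thus 1.33 × 3.15576e+15 ≈ 4.20e+15 μs.

4.20e+15 μs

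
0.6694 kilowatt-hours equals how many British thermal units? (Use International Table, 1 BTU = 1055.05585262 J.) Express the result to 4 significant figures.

2284 BTU

1 kWh = 3412.14 British thermal units.
0.6694 × 3412.14 ≈ 2284 BTU.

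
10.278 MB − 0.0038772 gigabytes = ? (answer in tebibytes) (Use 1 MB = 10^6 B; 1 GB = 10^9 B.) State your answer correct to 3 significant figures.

10.278 MB = 9.34779 × 10^-6 TiB and 0.0038772 GB = 3.52629 × 10^-6 TiB.
9.34779 × 10^-6 − 3.52629 × 10^-6 ≈ 5.82 × 10^-6 TiB.

5.82 × 10^-6 TiB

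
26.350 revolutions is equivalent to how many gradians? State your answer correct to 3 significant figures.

1 rev = 400.000 grad.
So 26.350 × 400.000 ≈ 10500 grad.

10500 grad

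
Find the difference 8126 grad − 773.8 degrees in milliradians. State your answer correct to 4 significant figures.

8126 grad = 127643 mrad and 773.8 ° = 13505.4 mrad.
127643 − 13505.4 ≈ 114100 mrad.

114100 milliradians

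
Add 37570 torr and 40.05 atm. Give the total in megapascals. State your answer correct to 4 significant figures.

9.067 MPa

37570 torr = 5.00892 MPa and 40.05 atm = 4.05807 MPa.
5.00892 + 4.05807 ≈ 9.067 MPa.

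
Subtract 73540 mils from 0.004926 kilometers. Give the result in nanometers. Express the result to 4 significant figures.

3.058e+9 nm

0.004926 km = 4.92600e+9 nm and 73540 mil = 1.86792e+9 nm.
4.92600e+9 − 1.86792e+9 ≈ 3.058e+9 nm.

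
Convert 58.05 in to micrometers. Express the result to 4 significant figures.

1 inch = 25400.0 micrometers.
So 58.05 × 25400.0 ≈ 1.474e+6 μm.

1.474e+6 micrometers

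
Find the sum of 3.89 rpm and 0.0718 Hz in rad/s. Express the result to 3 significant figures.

3.89 rpm = 0.407360 rad/s and 0.0718 Hz = 0.451133 rad/s.
0.407360 + 0.451133 ≈ 0.858 rad/s.

0.858 radians per second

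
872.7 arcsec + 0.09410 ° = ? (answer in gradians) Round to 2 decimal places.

872.7 arcsec = 0.269352 grad and 0.09410 ° = 0.104556 grad.
0.269352 + 0.104556 ≈ 0.37 grad.

0.37 gradians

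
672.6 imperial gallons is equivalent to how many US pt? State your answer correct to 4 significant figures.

1 imperial gallon = 9.60760 US pt.
672.6 × 9.60760 ≈ 6462 US pt.

6462 US pt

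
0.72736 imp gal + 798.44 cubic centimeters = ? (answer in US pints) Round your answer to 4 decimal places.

8.6756 US pt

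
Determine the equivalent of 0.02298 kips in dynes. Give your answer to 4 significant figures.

1.022 × 10^7 dynes

1 kip = 4.44822 × 10^8 dynes.
Thus 0.02298 × 4.44822 × 10^8 ≈ 1.022 × 10^7 dyn.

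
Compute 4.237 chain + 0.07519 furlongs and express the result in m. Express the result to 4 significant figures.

100.4 m

4.237 chain = 85.2349 m and 0.07519 furlong = 15.1258 m.
85.2349 + 15.1258 ≈ 100.4 m.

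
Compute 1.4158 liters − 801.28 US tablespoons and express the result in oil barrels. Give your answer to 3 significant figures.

1.4158 L = 0.00890511 bbl and 801.28 US tbsp = 0.0745238 bbl.
0.00890511 − 0.0745238 ≈ -0.0656 bbl.

-0.0656 oil barrels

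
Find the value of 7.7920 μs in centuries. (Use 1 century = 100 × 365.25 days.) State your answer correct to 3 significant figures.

2.47e-15 century

1 microsecond = 3.16881e-16 centuries.
7.7920 × 3.16881e-16 ≈ 2.47e-15 century.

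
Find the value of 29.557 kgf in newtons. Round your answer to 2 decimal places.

1 kilogram-force = 9.80665 N.
Thus 29.557 × 9.80665 ≈ 289.86 N.

289.86 newtons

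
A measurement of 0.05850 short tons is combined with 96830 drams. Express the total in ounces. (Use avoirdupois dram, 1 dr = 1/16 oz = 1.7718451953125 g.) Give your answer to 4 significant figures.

7924 ounces

0.05850 short ton = 1872.000 oz and 96830 dr = 6051.875 oz.
1872.000 + 6051.875 ≈ 7924 oz.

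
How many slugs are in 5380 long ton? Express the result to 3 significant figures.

1 long ton = 69.6213 slug.
So 5380 × 69.6213 ≈ 375000 slug.

375000 slug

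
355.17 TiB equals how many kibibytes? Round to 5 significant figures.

1 TiB = 1.07374 × 10^9 KiB.
355.17 × 1.07374 × 10^9 ≈ 3.8136 × 10^11 KiB.

3.8136 × 10^11 kibibytes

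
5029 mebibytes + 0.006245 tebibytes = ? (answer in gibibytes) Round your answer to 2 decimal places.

11.31 GiB

5029 MiB = 4.91113 GiB and 0.006245 TiB = 6.39488 GiB.
4.91113 + 6.39488 ≈ 11.31 GiB.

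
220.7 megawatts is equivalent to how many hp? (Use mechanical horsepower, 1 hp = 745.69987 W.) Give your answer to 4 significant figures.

1 MW = 1341.02 hp.
So 220.7 × 1341.02 ≈ 296000 hp.

296000 hp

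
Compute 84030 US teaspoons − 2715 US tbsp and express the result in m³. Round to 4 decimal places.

0.3740 cubic meters

84030 US tsp = 0.414177 m³ and 2715 US tbsp = 0.0401461 m³.
0.414177 − 0.0401461 ≈ 0.3740 m³.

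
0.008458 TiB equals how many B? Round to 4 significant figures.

1 tebibyte = 1.09951e+12 B.
0.008458 × 1.09951e+12 ≈ 9.300e+9 B.

9.300e+9 bytes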